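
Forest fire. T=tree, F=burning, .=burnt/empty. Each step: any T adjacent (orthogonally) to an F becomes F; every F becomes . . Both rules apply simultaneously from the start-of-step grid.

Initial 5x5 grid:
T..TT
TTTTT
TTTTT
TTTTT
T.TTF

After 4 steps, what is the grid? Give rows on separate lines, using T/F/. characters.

Step 1: 2 trees catch fire, 1 burn out
  T..TT
  TTTTT
  TTTTT
  TTTTF
  T.TF.
Step 2: 3 trees catch fire, 2 burn out
  T..TT
  TTTTT
  TTTTF
  TTTF.
  T.F..
Step 3: 3 trees catch fire, 3 burn out
  T..TT
  TTTTF
  TTTF.
  TTF..
  T....
Step 4: 4 trees catch fire, 3 burn out
  T..TF
  TTTF.
  TTF..
  TF...
  T....

T..TF
TTTF.
TTF..
TF...
T....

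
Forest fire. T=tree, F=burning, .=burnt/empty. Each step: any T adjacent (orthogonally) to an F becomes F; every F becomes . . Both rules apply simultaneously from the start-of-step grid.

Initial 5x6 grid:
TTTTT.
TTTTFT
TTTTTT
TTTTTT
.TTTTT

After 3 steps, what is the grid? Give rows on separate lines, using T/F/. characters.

Step 1: 4 trees catch fire, 1 burn out
  TTTTF.
  TTTF.F
  TTTTFT
  TTTTTT
  .TTTTT
Step 2: 5 trees catch fire, 4 burn out
  TTTF..
  TTF...
  TTTF.F
  TTTTFT
  .TTTTT
Step 3: 6 trees catch fire, 5 burn out
  TTF...
  TF....
  TTF...
  TTTF.F
  .TTTFT

TTF...
TF....
TTF...
TTTF.F
.TTTFT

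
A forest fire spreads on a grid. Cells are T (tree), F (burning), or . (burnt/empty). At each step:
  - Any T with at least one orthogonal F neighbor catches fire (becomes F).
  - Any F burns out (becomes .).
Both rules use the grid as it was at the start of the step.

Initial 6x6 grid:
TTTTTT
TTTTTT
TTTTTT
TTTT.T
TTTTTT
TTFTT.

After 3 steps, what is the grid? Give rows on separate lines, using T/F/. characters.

Step 1: 3 trees catch fire, 1 burn out
  TTTTTT
  TTTTTT
  TTTTTT
  TTTT.T
  TTFTTT
  TF.FT.
Step 2: 5 trees catch fire, 3 burn out
  TTTTTT
  TTTTTT
  TTTTTT
  TTFT.T
  TF.FTT
  F...F.
Step 3: 5 trees catch fire, 5 burn out
  TTTTTT
  TTTTTT
  TTFTTT
  TF.F.T
  F...FT
  ......

TTTTTT
TTTTTT
TTFTTT
TF.F.T
F...FT
......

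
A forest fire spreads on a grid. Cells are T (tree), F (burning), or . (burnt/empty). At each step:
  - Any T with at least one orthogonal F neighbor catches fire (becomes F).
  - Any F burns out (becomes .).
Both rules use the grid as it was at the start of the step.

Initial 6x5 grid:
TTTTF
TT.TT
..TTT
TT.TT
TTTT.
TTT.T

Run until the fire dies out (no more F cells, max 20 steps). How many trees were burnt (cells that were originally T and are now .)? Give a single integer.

Answer: 22

Derivation:
Step 1: +2 fires, +1 burnt (F count now 2)
Step 2: +3 fires, +2 burnt (F count now 3)
Step 3: +3 fires, +3 burnt (F count now 3)
Step 4: +4 fires, +3 burnt (F count now 4)
Step 5: +2 fires, +4 burnt (F count now 2)
Step 6: +1 fires, +2 burnt (F count now 1)
Step 7: +2 fires, +1 burnt (F count now 2)
Step 8: +3 fires, +2 burnt (F count now 3)
Step 9: +2 fires, +3 burnt (F count now 2)
Step 10: +0 fires, +2 burnt (F count now 0)
Fire out after step 10
Initially T: 23, now '.': 29
Total burnt (originally-T cells now '.'): 22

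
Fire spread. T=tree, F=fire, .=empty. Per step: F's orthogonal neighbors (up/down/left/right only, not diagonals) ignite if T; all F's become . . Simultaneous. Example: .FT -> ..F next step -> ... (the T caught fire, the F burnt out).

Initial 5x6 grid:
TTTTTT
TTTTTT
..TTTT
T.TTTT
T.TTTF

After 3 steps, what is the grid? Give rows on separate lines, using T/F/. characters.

Step 1: 2 trees catch fire, 1 burn out
  TTTTTT
  TTTTTT
  ..TTTT
  T.TTTF
  T.TTF.
Step 2: 3 trees catch fire, 2 burn out
  TTTTTT
  TTTTTT
  ..TTTF
  T.TTF.
  T.TF..
Step 3: 4 trees catch fire, 3 burn out
  TTTTTT
  TTTTTF
  ..TTF.
  T.TF..
  T.F...

TTTTTT
TTTTTF
..TTF.
T.TF..
T.F...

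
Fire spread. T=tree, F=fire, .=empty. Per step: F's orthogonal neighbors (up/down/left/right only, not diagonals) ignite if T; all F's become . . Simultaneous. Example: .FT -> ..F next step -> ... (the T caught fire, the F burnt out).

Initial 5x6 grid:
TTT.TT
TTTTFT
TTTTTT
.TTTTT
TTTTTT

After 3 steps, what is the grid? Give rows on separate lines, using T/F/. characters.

Step 1: 4 trees catch fire, 1 burn out
  TTT.FT
  TTTF.F
  TTTTFT
  .TTTTT
  TTTTTT
Step 2: 5 trees catch fire, 4 burn out
  TTT..F
  TTF...
  TTTF.F
  .TTTFT
  TTTTTT
Step 3: 6 trees catch fire, 5 burn out
  TTF...
  TF....
  TTF...
  .TTF.F
  TTTTFT

TTF...
TF....
TTF...
.TTF.F
TTTTFT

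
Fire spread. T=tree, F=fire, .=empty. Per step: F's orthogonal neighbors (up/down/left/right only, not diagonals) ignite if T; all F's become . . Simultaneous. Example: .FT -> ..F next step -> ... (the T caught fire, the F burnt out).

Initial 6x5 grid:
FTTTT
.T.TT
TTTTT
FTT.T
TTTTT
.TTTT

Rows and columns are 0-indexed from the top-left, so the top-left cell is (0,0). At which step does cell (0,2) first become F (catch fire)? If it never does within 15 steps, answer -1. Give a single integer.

Step 1: cell (0,2)='T' (+4 fires, +2 burnt)
Step 2: cell (0,2)='F' (+5 fires, +4 burnt)
  -> target ignites at step 2
Step 3: cell (0,2)='.' (+4 fires, +5 burnt)
Step 4: cell (0,2)='.' (+5 fires, +4 burnt)
Step 5: cell (0,2)='.' (+4 fires, +5 burnt)
Step 6: cell (0,2)='.' (+2 fires, +4 burnt)
Step 7: cell (0,2)='.' (+0 fires, +2 burnt)
  fire out at step 7

2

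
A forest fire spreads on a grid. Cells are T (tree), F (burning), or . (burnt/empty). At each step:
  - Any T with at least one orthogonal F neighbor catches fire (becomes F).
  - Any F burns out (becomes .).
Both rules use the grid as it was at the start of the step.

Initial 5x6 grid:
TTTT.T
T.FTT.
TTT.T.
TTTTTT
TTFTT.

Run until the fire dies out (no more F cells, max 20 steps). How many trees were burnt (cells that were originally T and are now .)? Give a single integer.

Answer: 21

Derivation:
Step 1: +6 fires, +2 burnt (F count now 6)
Step 2: +8 fires, +6 burnt (F count now 8)
Step 3: +5 fires, +8 burnt (F count now 5)
Step 4: +2 fires, +5 burnt (F count now 2)
Step 5: +0 fires, +2 burnt (F count now 0)
Fire out after step 5
Initially T: 22, now '.': 29
Total burnt (originally-T cells now '.'): 21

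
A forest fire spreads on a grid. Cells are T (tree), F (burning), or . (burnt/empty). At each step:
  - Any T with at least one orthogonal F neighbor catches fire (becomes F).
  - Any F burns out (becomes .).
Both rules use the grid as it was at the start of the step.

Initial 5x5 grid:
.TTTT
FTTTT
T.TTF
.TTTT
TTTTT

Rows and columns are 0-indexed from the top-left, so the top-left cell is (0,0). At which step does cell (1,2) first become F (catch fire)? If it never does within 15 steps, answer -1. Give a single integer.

Step 1: cell (1,2)='T' (+5 fires, +2 burnt)
Step 2: cell (1,2)='F' (+7 fires, +5 burnt)
  -> target ignites at step 2
Step 3: cell (1,2)='.' (+4 fires, +7 burnt)
Step 4: cell (1,2)='.' (+2 fires, +4 burnt)
Step 5: cell (1,2)='.' (+1 fires, +2 burnt)
Step 6: cell (1,2)='.' (+1 fires, +1 burnt)
Step 7: cell (1,2)='.' (+0 fires, +1 burnt)
  fire out at step 7

2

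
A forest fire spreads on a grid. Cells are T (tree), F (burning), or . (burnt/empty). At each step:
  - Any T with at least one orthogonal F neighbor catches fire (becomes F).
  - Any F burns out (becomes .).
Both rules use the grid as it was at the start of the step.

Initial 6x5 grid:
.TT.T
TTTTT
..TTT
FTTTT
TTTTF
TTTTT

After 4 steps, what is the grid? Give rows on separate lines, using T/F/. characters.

Step 1: 5 trees catch fire, 2 burn out
  .TT.T
  TTTTT
  ..TTT
  .FTTF
  FTTF.
  TTTTF
Step 2: 7 trees catch fire, 5 burn out
  .TT.T
  TTTTT
  ..TTF
  ..FF.
  .FF..
  FTTF.
Step 3: 5 trees catch fire, 7 burn out
  .TT.T
  TTTTF
  ..FF.
  .....
  .....
  .FF..
Step 4: 3 trees catch fire, 5 burn out
  .TT.F
  TTFF.
  .....
  .....
  .....
  .....

.TT.F
TTFF.
.....
.....
.....
.....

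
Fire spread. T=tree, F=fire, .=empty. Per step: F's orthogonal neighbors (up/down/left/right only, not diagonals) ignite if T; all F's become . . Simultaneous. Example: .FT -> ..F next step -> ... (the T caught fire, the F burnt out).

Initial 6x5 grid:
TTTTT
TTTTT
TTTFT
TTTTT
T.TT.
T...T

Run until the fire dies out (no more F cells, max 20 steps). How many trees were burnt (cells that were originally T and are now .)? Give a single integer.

Step 1: +4 fires, +1 burnt (F count now 4)
Step 2: +7 fires, +4 burnt (F count now 7)
Step 3: +6 fires, +7 burnt (F count now 6)
Step 4: +3 fires, +6 burnt (F count now 3)
Step 5: +2 fires, +3 burnt (F count now 2)
Step 6: +1 fires, +2 burnt (F count now 1)
Step 7: +0 fires, +1 burnt (F count now 0)
Fire out after step 7
Initially T: 24, now '.': 29
Total burnt (originally-T cells now '.'): 23

Answer: 23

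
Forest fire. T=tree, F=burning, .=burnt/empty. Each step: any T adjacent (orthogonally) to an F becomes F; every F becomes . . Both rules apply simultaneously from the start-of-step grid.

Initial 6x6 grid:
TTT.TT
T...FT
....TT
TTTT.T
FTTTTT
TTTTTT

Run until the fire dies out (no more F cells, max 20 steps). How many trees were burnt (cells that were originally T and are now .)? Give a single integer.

Answer: 21

Derivation:
Step 1: +6 fires, +2 burnt (F count now 6)
Step 2: +5 fires, +6 burnt (F count now 5)
Step 3: +4 fires, +5 burnt (F count now 4)
Step 4: +4 fires, +4 burnt (F count now 4)
Step 5: +2 fires, +4 burnt (F count now 2)
Step 6: +0 fires, +2 burnt (F count now 0)
Fire out after step 6
Initially T: 25, now '.': 32
Total burnt (originally-T cells now '.'): 21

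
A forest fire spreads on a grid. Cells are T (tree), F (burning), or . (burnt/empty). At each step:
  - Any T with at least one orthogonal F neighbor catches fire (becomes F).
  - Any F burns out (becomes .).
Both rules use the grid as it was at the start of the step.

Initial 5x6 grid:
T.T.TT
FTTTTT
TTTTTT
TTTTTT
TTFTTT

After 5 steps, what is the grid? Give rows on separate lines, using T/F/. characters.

Step 1: 6 trees catch fire, 2 burn out
  F.T.TT
  .FTTTT
  FTTTTT
  TTFTTT
  TF.FTT
Step 2: 8 trees catch fire, 6 burn out
  ..T.TT
  ..FTTT
  .FFTTT
  FF.FTT
  F...FT
Step 3: 5 trees catch fire, 8 burn out
  ..F.TT
  ...FTT
  ...FTT
  ....FT
  .....F
Step 4: 3 trees catch fire, 5 burn out
  ....TT
  ....FT
  ....FT
  .....F
  ......
Step 5: 3 trees catch fire, 3 burn out
  ....FT
  .....F
  .....F
  ......
  ......

....FT
.....F
.....F
......
......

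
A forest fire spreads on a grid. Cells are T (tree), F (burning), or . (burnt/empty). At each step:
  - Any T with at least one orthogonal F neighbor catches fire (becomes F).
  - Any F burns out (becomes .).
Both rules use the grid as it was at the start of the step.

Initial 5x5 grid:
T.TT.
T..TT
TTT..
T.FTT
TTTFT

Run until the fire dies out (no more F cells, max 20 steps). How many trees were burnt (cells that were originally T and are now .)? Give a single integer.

Step 1: +4 fires, +2 burnt (F count now 4)
Step 2: +3 fires, +4 burnt (F count now 3)
Step 3: +2 fires, +3 burnt (F count now 2)
Step 4: +2 fires, +2 burnt (F count now 2)
Step 5: +1 fires, +2 burnt (F count now 1)
Step 6: +0 fires, +1 burnt (F count now 0)
Fire out after step 6
Initially T: 16, now '.': 21
Total burnt (originally-T cells now '.'): 12

Answer: 12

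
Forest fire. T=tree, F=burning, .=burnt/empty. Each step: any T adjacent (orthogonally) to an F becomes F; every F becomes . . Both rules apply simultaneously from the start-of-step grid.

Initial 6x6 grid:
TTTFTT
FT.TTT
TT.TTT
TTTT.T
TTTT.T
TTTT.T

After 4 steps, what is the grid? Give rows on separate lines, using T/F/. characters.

Step 1: 6 trees catch fire, 2 burn out
  FTF.FT
  .F.FTT
  FT.TTT
  TTTT.T
  TTTT.T
  TTTT.T
Step 2: 6 trees catch fire, 6 burn out
  .F...F
  ....FT
  .F.FTT
  FTTT.T
  TTTT.T
  TTTT.T
Step 3: 5 trees catch fire, 6 burn out
  ......
  .....F
  ....FT
  .FTF.T
  FTTT.T
  TTTT.T
Step 4: 5 trees catch fire, 5 burn out
  ......
  ......
  .....F
  ..F..T
  .FTF.T
  FTTT.T

......
......
.....F
..F..T
.FTF.T
FTTT.T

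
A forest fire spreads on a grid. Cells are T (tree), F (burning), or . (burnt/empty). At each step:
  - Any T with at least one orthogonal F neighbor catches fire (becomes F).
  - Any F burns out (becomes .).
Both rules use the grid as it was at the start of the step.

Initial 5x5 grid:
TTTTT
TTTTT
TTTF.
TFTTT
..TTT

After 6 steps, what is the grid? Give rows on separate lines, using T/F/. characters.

Step 1: 6 trees catch fire, 2 burn out
  TTTTT
  TTTFT
  TFF..
  F.FFT
  ..TTT
Step 2: 8 trees catch fire, 6 burn out
  TTTFT
  TFF.F
  F....
  ....F
  ..FFT
Step 3: 5 trees catch fire, 8 burn out
  TFF.F
  F....
  .....
  .....
  ....F
Step 4: 1 trees catch fire, 5 burn out
  F....
  .....
  .....
  .....
  .....
Step 5: 0 trees catch fire, 1 burn out
  .....
  .....
  .....
  .....
  .....
Step 6: 0 trees catch fire, 0 burn out
  .....
  .....
  .....
  .....
  .....

.....
.....
.....
.....
.....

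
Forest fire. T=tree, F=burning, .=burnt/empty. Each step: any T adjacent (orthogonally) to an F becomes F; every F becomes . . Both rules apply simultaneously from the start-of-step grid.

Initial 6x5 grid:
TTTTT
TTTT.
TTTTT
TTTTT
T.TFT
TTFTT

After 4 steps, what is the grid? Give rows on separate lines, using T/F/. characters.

Step 1: 5 trees catch fire, 2 burn out
  TTTTT
  TTTT.
  TTTTT
  TTTFT
  T.F.F
  TF.FT
Step 2: 5 trees catch fire, 5 burn out
  TTTTT
  TTTT.
  TTTFT
  TTF.F
  T....
  F...F
Step 3: 5 trees catch fire, 5 burn out
  TTTTT
  TTTF.
  TTF.F
  TF...
  F....
  .....
Step 4: 4 trees catch fire, 5 burn out
  TTTFT
  TTF..
  TF...
  F....
  .....
  .....

TTTFT
TTF..
TF...
F....
.....
.....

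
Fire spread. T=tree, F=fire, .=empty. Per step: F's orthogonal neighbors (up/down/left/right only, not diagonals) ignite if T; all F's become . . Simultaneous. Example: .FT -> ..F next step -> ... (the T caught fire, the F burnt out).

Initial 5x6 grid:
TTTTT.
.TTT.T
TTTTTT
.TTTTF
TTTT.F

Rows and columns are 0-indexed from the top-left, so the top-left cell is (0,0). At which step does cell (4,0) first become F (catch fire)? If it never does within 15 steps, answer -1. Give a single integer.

Step 1: cell (4,0)='T' (+2 fires, +2 burnt)
Step 2: cell (4,0)='T' (+3 fires, +2 burnt)
Step 3: cell (4,0)='T' (+3 fires, +3 burnt)
Step 4: cell (4,0)='T' (+4 fires, +3 burnt)
Step 5: cell (4,0)='T' (+4 fires, +4 burnt)
Step 6: cell (4,0)='F' (+5 fires, +4 burnt)
  -> target ignites at step 6
Step 7: cell (4,0)='.' (+1 fires, +5 burnt)
Step 8: cell (4,0)='.' (+1 fires, +1 burnt)
Step 9: cell (4,0)='.' (+0 fires, +1 burnt)
  fire out at step 9

6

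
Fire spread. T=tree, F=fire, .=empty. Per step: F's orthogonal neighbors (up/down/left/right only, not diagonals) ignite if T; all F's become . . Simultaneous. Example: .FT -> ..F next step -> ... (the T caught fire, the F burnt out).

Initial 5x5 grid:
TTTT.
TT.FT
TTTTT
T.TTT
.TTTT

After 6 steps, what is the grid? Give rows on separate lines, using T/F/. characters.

Step 1: 3 trees catch fire, 1 burn out
  TTTF.
  TT..F
  TTTFT
  T.TTT
  .TTTT
Step 2: 4 trees catch fire, 3 burn out
  TTF..
  TT...
  TTF.F
  T.TFT
  .TTTT
Step 3: 5 trees catch fire, 4 burn out
  TF...
  TT...
  TF...
  T.F.F
  .TTFT
Step 4: 5 trees catch fire, 5 burn out
  F....
  TF...
  F....
  T....
  .TF.F
Step 5: 3 trees catch fire, 5 burn out
  .....
  F....
  .....
  F....
  .F...
Step 6: 0 trees catch fire, 3 burn out
  .....
  .....
  .....
  .....
  .....

.....
.....
.....
.....
.....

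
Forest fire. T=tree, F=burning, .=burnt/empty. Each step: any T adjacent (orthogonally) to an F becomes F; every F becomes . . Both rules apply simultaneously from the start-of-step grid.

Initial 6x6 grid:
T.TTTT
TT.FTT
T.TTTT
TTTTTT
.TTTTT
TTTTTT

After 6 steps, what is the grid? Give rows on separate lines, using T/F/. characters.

Step 1: 3 trees catch fire, 1 burn out
  T.TFTT
  TT..FT
  T.TFTT
  TTTTTT
  .TTTTT
  TTTTTT
Step 2: 6 trees catch fire, 3 burn out
  T.F.FT
  TT...F
  T.F.FT
  TTTFTT
  .TTTTT
  TTTTTT
Step 3: 5 trees catch fire, 6 burn out
  T....F
  TT....
  T....F
  TTF.FT
  .TTFTT
  TTTTTT
Step 4: 5 trees catch fire, 5 burn out
  T.....
  TT....
  T.....
  TF...F
  .TF.FT
  TTTFTT
Step 5: 5 trees catch fire, 5 burn out
  T.....
  TT....
  T.....
  F.....
  .F...F
  TTF.FT
Step 6: 3 trees catch fire, 5 burn out
  T.....
  TT....
  F.....
  ......
  ......
  TF...F

T.....
TT....
F.....
......
......
TF...F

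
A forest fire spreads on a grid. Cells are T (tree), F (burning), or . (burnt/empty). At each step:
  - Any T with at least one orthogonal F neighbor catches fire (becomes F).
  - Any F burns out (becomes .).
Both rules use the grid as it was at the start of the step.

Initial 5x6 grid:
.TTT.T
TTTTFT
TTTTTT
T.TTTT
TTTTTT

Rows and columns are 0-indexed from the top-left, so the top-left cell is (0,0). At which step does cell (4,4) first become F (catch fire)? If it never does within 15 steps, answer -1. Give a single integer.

Step 1: cell (4,4)='T' (+3 fires, +1 burnt)
Step 2: cell (4,4)='T' (+6 fires, +3 burnt)
Step 3: cell (4,4)='F' (+6 fires, +6 burnt)
  -> target ignites at step 3
Step 4: cell (4,4)='.' (+6 fires, +6 burnt)
Step 5: cell (4,4)='.' (+2 fires, +6 burnt)
Step 6: cell (4,4)='.' (+2 fires, +2 burnt)
Step 7: cell (4,4)='.' (+1 fires, +2 burnt)
Step 8: cell (4,4)='.' (+0 fires, +1 burnt)
  fire out at step 8

3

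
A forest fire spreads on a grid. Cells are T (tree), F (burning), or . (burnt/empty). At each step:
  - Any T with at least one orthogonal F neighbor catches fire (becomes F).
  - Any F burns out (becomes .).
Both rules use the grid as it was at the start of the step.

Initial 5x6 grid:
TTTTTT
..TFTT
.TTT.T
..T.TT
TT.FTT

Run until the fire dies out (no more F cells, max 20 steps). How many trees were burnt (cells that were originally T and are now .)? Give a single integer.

Step 1: +5 fires, +2 burnt (F count now 5)
Step 2: +6 fires, +5 burnt (F count now 6)
Step 3: +6 fires, +6 burnt (F count now 6)
Step 4: +1 fires, +6 burnt (F count now 1)
Step 5: +0 fires, +1 burnt (F count now 0)
Fire out after step 5
Initially T: 20, now '.': 28
Total burnt (originally-T cells now '.'): 18

Answer: 18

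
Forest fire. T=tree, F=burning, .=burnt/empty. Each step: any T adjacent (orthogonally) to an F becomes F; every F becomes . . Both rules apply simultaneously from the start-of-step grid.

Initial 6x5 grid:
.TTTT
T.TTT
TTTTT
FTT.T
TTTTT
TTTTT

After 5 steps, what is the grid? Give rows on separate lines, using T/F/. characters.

Step 1: 3 trees catch fire, 1 burn out
  .TTTT
  T.TTT
  FTTTT
  .FT.T
  FTTTT
  TTTTT
Step 2: 5 trees catch fire, 3 burn out
  .TTTT
  F.TTT
  .FTTT
  ..F.T
  .FTTT
  FTTTT
Step 3: 3 trees catch fire, 5 burn out
  .TTTT
  ..TTT
  ..FTT
  ....T
  ..FTT
  .FTTT
Step 4: 4 trees catch fire, 3 burn out
  .TTTT
  ..FTT
  ...FT
  ....T
  ...FT
  ..FTT
Step 5: 5 trees catch fire, 4 burn out
  .TFTT
  ...FT
  ....F
  ....T
  ....F
  ...FT

.TFTT
...FT
....F
....T
....F
...FT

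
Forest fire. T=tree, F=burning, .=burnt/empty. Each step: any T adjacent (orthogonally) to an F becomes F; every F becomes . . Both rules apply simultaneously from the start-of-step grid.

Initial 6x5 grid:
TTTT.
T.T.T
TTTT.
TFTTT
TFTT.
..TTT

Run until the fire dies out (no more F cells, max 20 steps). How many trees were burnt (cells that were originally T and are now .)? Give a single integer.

Step 1: +5 fires, +2 burnt (F count now 5)
Step 2: +5 fires, +5 burnt (F count now 5)
Step 3: +5 fires, +5 burnt (F count now 5)
Step 4: +3 fires, +5 burnt (F count now 3)
Step 5: +2 fires, +3 burnt (F count now 2)
Step 6: +0 fires, +2 burnt (F count now 0)
Fire out after step 6
Initially T: 21, now '.': 29
Total burnt (originally-T cells now '.'): 20

Answer: 20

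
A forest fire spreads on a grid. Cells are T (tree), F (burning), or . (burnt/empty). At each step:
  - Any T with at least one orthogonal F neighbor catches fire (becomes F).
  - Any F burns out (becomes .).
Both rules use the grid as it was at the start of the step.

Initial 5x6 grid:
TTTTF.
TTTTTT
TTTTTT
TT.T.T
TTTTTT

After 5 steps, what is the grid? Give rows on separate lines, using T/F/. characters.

Step 1: 2 trees catch fire, 1 burn out
  TTTF..
  TTTTFT
  TTTTTT
  TT.T.T
  TTTTTT
Step 2: 4 trees catch fire, 2 burn out
  TTF...
  TTTF.F
  TTTTFT
  TT.T.T
  TTTTTT
Step 3: 4 trees catch fire, 4 burn out
  TF....
  TTF...
  TTTF.F
  TT.T.T
  TTTTTT
Step 4: 5 trees catch fire, 4 burn out
  F.....
  TF....
  TTF...
  TT.F.F
  TTTTTT
Step 5: 4 trees catch fire, 5 burn out
  ......
  F.....
  TF....
  TT....
  TTTFTF

......
F.....
TF....
TT....
TTTFTF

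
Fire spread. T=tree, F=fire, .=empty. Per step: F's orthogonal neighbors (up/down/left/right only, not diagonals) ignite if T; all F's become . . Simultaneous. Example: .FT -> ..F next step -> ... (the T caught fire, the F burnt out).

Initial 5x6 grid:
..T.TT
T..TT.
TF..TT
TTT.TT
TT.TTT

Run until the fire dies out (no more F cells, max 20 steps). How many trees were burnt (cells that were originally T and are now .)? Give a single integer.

Answer: 7

Derivation:
Step 1: +2 fires, +1 burnt (F count now 2)
Step 2: +4 fires, +2 burnt (F count now 4)
Step 3: +1 fires, +4 burnt (F count now 1)
Step 4: +0 fires, +1 burnt (F count now 0)
Fire out after step 4
Initially T: 19, now '.': 18
Total burnt (originally-T cells now '.'): 7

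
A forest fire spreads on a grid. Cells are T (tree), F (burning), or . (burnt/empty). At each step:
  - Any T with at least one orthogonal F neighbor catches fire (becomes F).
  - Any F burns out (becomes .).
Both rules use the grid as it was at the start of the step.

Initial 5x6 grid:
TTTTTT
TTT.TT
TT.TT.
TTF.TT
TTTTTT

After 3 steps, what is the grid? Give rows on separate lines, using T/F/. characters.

Step 1: 2 trees catch fire, 1 burn out
  TTTTTT
  TTT.TT
  TT.TT.
  TF..TT
  TTFTTT
Step 2: 4 trees catch fire, 2 burn out
  TTTTTT
  TTT.TT
  TF.TT.
  F...TT
  TF.FTT
Step 3: 4 trees catch fire, 4 burn out
  TTTTTT
  TFT.TT
  F..TT.
  ....TT
  F...FT

TTTTTT
TFT.TT
F..TT.
....TT
F...FT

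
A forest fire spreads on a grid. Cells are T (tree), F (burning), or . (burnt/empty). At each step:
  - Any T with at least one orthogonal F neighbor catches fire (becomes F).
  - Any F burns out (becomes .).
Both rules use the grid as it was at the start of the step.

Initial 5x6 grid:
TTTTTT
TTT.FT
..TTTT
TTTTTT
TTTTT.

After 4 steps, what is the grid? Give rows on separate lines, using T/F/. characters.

Step 1: 3 trees catch fire, 1 burn out
  TTTTFT
  TTT..F
  ..TTFT
  TTTTTT
  TTTTT.
Step 2: 5 trees catch fire, 3 burn out
  TTTF.F
  TTT...
  ..TF.F
  TTTTFT
  TTTTT.
Step 3: 5 trees catch fire, 5 burn out
  TTF...
  TTT...
  ..F...
  TTTF.F
  TTTTF.
Step 4: 4 trees catch fire, 5 burn out
  TF....
  TTF...
  ......
  TTF...
  TTTF..

TF....
TTF...
......
TTF...
TTTF..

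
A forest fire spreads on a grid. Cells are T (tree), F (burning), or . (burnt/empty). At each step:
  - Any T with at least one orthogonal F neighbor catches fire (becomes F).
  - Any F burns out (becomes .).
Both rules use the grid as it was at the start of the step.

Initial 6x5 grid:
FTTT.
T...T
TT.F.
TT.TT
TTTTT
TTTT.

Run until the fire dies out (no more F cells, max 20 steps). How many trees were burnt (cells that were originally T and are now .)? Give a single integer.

Answer: 19

Derivation:
Step 1: +3 fires, +2 burnt (F count now 3)
Step 2: +4 fires, +3 burnt (F count now 4)
Step 3: +6 fires, +4 burnt (F count now 6)
Step 4: +4 fires, +6 burnt (F count now 4)
Step 5: +2 fires, +4 burnt (F count now 2)
Step 6: +0 fires, +2 burnt (F count now 0)
Fire out after step 6
Initially T: 20, now '.': 29
Total burnt (originally-T cells now '.'): 19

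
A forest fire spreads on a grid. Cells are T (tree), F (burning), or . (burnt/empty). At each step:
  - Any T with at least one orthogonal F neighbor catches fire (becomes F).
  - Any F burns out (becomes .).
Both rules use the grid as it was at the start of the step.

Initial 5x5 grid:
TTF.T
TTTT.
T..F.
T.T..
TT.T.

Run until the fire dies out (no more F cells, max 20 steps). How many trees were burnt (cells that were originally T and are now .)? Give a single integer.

Answer: 10

Derivation:
Step 1: +3 fires, +2 burnt (F count now 3)
Step 2: +2 fires, +3 burnt (F count now 2)
Step 3: +1 fires, +2 burnt (F count now 1)
Step 4: +1 fires, +1 burnt (F count now 1)
Step 5: +1 fires, +1 burnt (F count now 1)
Step 6: +1 fires, +1 burnt (F count now 1)
Step 7: +1 fires, +1 burnt (F count now 1)
Step 8: +0 fires, +1 burnt (F count now 0)
Fire out after step 8
Initially T: 13, now '.': 22
Total burnt (originally-T cells now '.'): 10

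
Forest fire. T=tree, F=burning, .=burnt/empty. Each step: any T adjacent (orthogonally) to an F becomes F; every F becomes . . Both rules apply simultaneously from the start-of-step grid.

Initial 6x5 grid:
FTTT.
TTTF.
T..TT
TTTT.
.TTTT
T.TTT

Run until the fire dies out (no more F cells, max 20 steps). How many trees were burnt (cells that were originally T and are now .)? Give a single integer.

Step 1: +5 fires, +2 burnt (F count now 5)
Step 2: +5 fires, +5 burnt (F count now 5)
Step 3: +3 fires, +5 burnt (F count now 3)
Step 4: +4 fires, +3 burnt (F count now 4)
Step 5: +3 fires, +4 burnt (F count now 3)
Step 6: +0 fires, +3 burnt (F count now 0)
Fire out after step 6
Initially T: 21, now '.': 29
Total burnt (originally-T cells now '.'): 20

Answer: 20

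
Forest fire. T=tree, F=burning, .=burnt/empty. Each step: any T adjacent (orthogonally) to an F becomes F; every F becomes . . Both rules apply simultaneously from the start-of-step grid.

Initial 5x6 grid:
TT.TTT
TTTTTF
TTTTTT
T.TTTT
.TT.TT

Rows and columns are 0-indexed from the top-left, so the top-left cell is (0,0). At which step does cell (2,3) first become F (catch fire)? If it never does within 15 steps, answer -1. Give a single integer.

Step 1: cell (2,3)='T' (+3 fires, +1 burnt)
Step 2: cell (2,3)='T' (+4 fires, +3 burnt)
Step 3: cell (2,3)='F' (+5 fires, +4 burnt)
  -> target ignites at step 3
Step 4: cell (2,3)='.' (+4 fires, +5 burnt)
Step 5: cell (2,3)='.' (+4 fires, +4 burnt)
Step 6: cell (2,3)='.' (+3 fires, +4 burnt)
Step 7: cell (2,3)='.' (+2 fires, +3 burnt)
Step 8: cell (2,3)='.' (+0 fires, +2 burnt)
  fire out at step 8

3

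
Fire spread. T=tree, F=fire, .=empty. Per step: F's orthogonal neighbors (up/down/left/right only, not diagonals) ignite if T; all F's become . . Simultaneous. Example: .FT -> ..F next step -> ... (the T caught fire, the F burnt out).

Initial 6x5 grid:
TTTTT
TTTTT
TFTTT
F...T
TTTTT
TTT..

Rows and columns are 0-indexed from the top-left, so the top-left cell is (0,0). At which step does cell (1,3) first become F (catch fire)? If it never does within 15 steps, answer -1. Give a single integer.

Step 1: cell (1,3)='T' (+4 fires, +2 burnt)
Step 2: cell (1,3)='T' (+6 fires, +4 burnt)
Step 3: cell (1,3)='F' (+6 fires, +6 burnt)
  -> target ignites at step 3
Step 4: cell (1,3)='.' (+5 fires, +6 burnt)
Step 5: cell (1,3)='.' (+2 fires, +5 burnt)
Step 6: cell (1,3)='.' (+0 fires, +2 burnt)
  fire out at step 6

3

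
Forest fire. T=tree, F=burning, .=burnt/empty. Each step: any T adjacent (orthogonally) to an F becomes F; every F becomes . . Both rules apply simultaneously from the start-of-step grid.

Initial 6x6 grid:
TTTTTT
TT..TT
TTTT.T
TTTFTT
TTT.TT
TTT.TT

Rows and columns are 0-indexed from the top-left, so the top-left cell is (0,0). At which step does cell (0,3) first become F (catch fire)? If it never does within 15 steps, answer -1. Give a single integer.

Step 1: cell (0,3)='T' (+3 fires, +1 burnt)
Step 2: cell (0,3)='T' (+5 fires, +3 burnt)
Step 3: cell (0,3)='T' (+7 fires, +5 burnt)
Step 4: cell (0,3)='T' (+6 fires, +7 burnt)
Step 5: cell (0,3)='T' (+5 fires, +6 burnt)
Step 6: cell (0,3)='T' (+3 fires, +5 burnt)
Step 7: cell (0,3)='F' (+1 fires, +3 burnt)
  -> target ignites at step 7
Step 8: cell (0,3)='.' (+0 fires, +1 burnt)
  fire out at step 8

7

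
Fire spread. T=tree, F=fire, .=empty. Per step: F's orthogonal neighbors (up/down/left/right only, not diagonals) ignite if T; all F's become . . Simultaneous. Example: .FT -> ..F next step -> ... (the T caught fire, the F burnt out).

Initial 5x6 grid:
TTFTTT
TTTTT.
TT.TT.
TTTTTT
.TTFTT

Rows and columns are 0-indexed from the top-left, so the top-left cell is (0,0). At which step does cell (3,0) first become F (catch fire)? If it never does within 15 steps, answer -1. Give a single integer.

Step 1: cell (3,0)='T' (+6 fires, +2 burnt)
Step 2: cell (3,0)='T' (+9 fires, +6 burnt)
Step 3: cell (3,0)='T' (+7 fires, +9 burnt)
Step 4: cell (3,0)='F' (+2 fires, +7 burnt)
  -> target ignites at step 4
Step 5: cell (3,0)='.' (+0 fires, +2 burnt)
  fire out at step 5

4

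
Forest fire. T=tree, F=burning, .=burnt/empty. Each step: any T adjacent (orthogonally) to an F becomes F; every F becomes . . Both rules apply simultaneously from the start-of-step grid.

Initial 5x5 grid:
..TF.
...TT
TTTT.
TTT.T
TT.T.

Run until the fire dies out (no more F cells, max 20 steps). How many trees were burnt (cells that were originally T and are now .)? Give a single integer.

Step 1: +2 fires, +1 burnt (F count now 2)
Step 2: +2 fires, +2 burnt (F count now 2)
Step 3: +1 fires, +2 burnt (F count now 1)
Step 4: +2 fires, +1 burnt (F count now 2)
Step 5: +2 fires, +2 burnt (F count now 2)
Step 6: +2 fires, +2 burnt (F count now 2)
Step 7: +1 fires, +2 burnt (F count now 1)
Step 8: +0 fires, +1 burnt (F count now 0)
Fire out after step 8
Initially T: 14, now '.': 23
Total burnt (originally-T cells now '.'): 12

Answer: 12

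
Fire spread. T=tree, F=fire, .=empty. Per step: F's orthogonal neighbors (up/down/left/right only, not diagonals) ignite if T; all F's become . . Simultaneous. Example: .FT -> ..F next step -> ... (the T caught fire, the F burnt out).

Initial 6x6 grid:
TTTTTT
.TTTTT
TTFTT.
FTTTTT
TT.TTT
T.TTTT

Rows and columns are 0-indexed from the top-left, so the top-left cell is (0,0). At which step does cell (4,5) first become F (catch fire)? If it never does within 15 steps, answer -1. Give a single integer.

Step 1: cell (4,5)='T' (+7 fires, +2 burnt)
Step 2: cell (4,5)='T' (+7 fires, +7 burnt)
Step 3: cell (4,5)='T' (+5 fires, +7 burnt)
Step 4: cell (4,5)='T' (+6 fires, +5 burnt)
Step 5: cell (4,5)='F' (+4 fires, +6 burnt)
  -> target ignites at step 5
Step 6: cell (4,5)='.' (+1 fires, +4 burnt)
Step 7: cell (4,5)='.' (+0 fires, +1 burnt)
  fire out at step 7

5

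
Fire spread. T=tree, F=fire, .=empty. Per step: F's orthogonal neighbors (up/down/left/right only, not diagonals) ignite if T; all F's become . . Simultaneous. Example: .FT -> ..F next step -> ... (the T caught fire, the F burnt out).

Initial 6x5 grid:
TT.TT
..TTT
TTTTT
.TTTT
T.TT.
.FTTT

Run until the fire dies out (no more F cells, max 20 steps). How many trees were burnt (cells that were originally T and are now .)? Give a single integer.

Answer: 19

Derivation:
Step 1: +1 fires, +1 burnt (F count now 1)
Step 2: +2 fires, +1 burnt (F count now 2)
Step 3: +3 fires, +2 burnt (F count now 3)
Step 4: +3 fires, +3 burnt (F count now 3)
Step 5: +4 fires, +3 burnt (F count now 4)
Step 6: +3 fires, +4 burnt (F count now 3)
Step 7: +2 fires, +3 burnt (F count now 2)
Step 8: +1 fires, +2 burnt (F count now 1)
Step 9: +0 fires, +1 burnt (F count now 0)
Fire out after step 9
Initially T: 22, now '.': 27
Total burnt (originally-T cells now '.'): 19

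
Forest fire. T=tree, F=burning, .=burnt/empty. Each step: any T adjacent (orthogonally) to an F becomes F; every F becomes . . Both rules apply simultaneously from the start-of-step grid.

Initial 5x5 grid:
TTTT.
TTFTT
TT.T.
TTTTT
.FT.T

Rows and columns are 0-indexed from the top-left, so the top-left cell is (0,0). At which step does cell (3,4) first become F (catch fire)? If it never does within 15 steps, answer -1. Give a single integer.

Step 1: cell (3,4)='T' (+5 fires, +2 burnt)
Step 2: cell (3,4)='T' (+8 fires, +5 burnt)
Step 3: cell (3,4)='T' (+3 fires, +8 burnt)
Step 4: cell (3,4)='F' (+1 fires, +3 burnt)
  -> target ignites at step 4
Step 5: cell (3,4)='.' (+1 fires, +1 burnt)
Step 6: cell (3,4)='.' (+0 fires, +1 burnt)
  fire out at step 6

4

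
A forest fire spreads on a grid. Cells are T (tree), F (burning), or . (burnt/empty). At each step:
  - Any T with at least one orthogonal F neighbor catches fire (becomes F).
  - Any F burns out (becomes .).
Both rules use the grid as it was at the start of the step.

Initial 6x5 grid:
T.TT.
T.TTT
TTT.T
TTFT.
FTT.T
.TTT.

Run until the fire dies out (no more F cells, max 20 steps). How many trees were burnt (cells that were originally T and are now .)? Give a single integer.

Answer: 19

Derivation:
Step 1: +6 fires, +2 burnt (F count now 6)
Step 2: +5 fires, +6 burnt (F count now 5)
Step 3: +4 fires, +5 burnt (F count now 4)
Step 4: +3 fires, +4 burnt (F count now 3)
Step 5: +1 fires, +3 burnt (F count now 1)
Step 6: +0 fires, +1 burnt (F count now 0)
Fire out after step 6
Initially T: 20, now '.': 29
Total burnt (originally-T cells now '.'): 19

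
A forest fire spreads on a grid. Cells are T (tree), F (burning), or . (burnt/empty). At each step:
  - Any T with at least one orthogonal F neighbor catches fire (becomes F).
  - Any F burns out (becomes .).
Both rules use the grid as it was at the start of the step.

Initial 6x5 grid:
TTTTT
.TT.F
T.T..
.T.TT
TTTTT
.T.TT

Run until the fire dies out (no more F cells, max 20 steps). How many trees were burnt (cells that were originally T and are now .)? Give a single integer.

Answer: 8

Derivation:
Step 1: +1 fires, +1 burnt (F count now 1)
Step 2: +1 fires, +1 burnt (F count now 1)
Step 3: +1 fires, +1 burnt (F count now 1)
Step 4: +2 fires, +1 burnt (F count now 2)
Step 5: +3 fires, +2 burnt (F count now 3)
Step 6: +0 fires, +3 burnt (F count now 0)
Fire out after step 6
Initially T: 20, now '.': 18
Total burnt (originally-T cells now '.'): 8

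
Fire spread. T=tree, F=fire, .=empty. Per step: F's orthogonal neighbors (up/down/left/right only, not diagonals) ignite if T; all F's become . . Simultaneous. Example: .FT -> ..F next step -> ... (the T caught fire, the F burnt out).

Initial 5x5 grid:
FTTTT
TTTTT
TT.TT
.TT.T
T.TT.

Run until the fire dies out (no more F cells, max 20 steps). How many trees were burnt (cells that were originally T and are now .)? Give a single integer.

Answer: 18

Derivation:
Step 1: +2 fires, +1 burnt (F count now 2)
Step 2: +3 fires, +2 burnt (F count now 3)
Step 3: +3 fires, +3 burnt (F count now 3)
Step 4: +3 fires, +3 burnt (F count now 3)
Step 5: +3 fires, +3 burnt (F count now 3)
Step 6: +2 fires, +3 burnt (F count now 2)
Step 7: +2 fires, +2 burnt (F count now 2)
Step 8: +0 fires, +2 burnt (F count now 0)
Fire out after step 8
Initially T: 19, now '.': 24
Total burnt (originally-T cells now '.'): 18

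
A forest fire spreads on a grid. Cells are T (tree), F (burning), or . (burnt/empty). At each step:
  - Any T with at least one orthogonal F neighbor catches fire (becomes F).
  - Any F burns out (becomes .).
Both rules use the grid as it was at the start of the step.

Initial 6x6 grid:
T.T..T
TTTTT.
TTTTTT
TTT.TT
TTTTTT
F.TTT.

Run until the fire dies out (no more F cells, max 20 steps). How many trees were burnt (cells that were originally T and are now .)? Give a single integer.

Step 1: +1 fires, +1 burnt (F count now 1)
Step 2: +2 fires, +1 burnt (F count now 2)
Step 3: +3 fires, +2 burnt (F count now 3)
Step 4: +5 fires, +3 burnt (F count now 5)
Step 5: +5 fires, +5 burnt (F count now 5)
Step 6: +5 fires, +5 burnt (F count now 5)
Step 7: +4 fires, +5 burnt (F count now 4)
Step 8: +2 fires, +4 burnt (F count now 2)
Step 9: +0 fires, +2 burnt (F count now 0)
Fire out after step 9
Initially T: 28, now '.': 35
Total burnt (originally-T cells now '.'): 27

Answer: 27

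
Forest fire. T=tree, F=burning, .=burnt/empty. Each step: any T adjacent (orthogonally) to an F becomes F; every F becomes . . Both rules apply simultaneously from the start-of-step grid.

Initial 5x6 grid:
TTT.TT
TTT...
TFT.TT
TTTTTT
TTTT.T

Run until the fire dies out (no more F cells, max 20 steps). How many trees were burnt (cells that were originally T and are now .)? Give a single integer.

Step 1: +4 fires, +1 burnt (F count now 4)
Step 2: +6 fires, +4 burnt (F count now 6)
Step 3: +5 fires, +6 burnt (F count now 5)
Step 4: +2 fires, +5 burnt (F count now 2)
Step 5: +2 fires, +2 burnt (F count now 2)
Step 6: +2 fires, +2 burnt (F count now 2)
Step 7: +0 fires, +2 burnt (F count now 0)
Fire out after step 7
Initially T: 23, now '.': 28
Total burnt (originally-T cells now '.'): 21

Answer: 21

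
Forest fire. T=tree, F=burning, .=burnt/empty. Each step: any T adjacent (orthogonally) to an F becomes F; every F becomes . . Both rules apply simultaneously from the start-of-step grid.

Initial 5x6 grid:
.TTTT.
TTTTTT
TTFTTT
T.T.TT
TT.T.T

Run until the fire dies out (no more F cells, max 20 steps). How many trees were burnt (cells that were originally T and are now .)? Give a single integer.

Step 1: +4 fires, +1 burnt (F count now 4)
Step 2: +5 fires, +4 burnt (F count now 5)
Step 3: +7 fires, +5 burnt (F count now 7)
Step 4: +4 fires, +7 burnt (F count now 4)
Step 5: +2 fires, +4 burnt (F count now 2)
Step 6: +0 fires, +2 burnt (F count now 0)
Fire out after step 6
Initially T: 23, now '.': 29
Total burnt (originally-T cells now '.'): 22

Answer: 22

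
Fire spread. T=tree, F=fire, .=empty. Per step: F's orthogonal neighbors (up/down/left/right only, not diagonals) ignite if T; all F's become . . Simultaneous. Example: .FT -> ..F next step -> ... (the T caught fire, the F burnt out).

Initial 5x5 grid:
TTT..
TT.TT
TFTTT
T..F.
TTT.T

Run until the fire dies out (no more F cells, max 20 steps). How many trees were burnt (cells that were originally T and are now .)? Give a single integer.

Answer: 15

Derivation:
Step 1: +4 fires, +2 burnt (F count now 4)
Step 2: +5 fires, +4 burnt (F count now 5)
Step 3: +4 fires, +5 burnt (F count now 4)
Step 4: +1 fires, +4 burnt (F count now 1)
Step 5: +1 fires, +1 burnt (F count now 1)
Step 6: +0 fires, +1 burnt (F count now 0)
Fire out after step 6
Initially T: 16, now '.': 24
Total burnt (originally-T cells now '.'): 15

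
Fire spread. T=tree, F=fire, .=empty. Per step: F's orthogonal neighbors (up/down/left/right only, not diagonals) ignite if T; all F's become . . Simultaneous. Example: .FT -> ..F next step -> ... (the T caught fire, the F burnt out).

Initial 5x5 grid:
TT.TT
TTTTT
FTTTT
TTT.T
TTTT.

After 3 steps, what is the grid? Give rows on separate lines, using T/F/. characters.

Step 1: 3 trees catch fire, 1 burn out
  TT.TT
  FTTTT
  .FTTT
  FTT.T
  TTTT.
Step 2: 5 trees catch fire, 3 burn out
  FT.TT
  .FTTT
  ..FTT
  .FT.T
  FTTT.
Step 3: 5 trees catch fire, 5 burn out
  .F.TT
  ..FTT
  ...FT
  ..F.T
  .FTT.

.F.TT
..FTT
...FT
..F.T
.FTT.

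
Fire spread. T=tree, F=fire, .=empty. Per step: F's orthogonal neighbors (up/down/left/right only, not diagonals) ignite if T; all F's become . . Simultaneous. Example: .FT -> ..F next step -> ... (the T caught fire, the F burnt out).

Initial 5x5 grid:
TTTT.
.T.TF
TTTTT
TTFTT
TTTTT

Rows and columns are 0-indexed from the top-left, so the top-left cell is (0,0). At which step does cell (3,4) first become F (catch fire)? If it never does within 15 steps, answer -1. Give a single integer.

Step 1: cell (3,4)='T' (+6 fires, +2 burnt)
Step 2: cell (3,4)='F' (+7 fires, +6 burnt)
  -> target ignites at step 2
Step 3: cell (3,4)='.' (+5 fires, +7 burnt)
Step 4: cell (3,4)='.' (+1 fires, +5 burnt)
Step 5: cell (3,4)='.' (+1 fires, +1 burnt)
Step 6: cell (3,4)='.' (+0 fires, +1 burnt)
  fire out at step 6

2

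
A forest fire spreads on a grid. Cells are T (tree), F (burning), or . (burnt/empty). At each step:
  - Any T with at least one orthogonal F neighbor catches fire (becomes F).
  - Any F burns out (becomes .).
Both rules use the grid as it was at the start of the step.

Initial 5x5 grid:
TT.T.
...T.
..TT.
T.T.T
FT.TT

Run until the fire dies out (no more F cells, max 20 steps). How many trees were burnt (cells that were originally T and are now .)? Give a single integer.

Answer: 2

Derivation:
Step 1: +2 fires, +1 burnt (F count now 2)
Step 2: +0 fires, +2 burnt (F count now 0)
Fire out after step 2
Initially T: 12, now '.': 15
Total burnt (originally-T cells now '.'): 2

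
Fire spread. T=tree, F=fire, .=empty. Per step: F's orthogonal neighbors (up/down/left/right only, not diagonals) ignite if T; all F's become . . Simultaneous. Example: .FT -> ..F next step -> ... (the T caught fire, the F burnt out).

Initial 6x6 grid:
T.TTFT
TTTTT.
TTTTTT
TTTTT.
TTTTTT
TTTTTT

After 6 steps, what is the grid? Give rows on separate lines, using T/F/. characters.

Step 1: 3 trees catch fire, 1 burn out
  T.TF.F
  TTTTF.
  TTTTTT
  TTTTT.
  TTTTTT
  TTTTTT
Step 2: 3 trees catch fire, 3 burn out
  T.F...
  TTTF..
  TTTTFT
  TTTTT.
  TTTTTT
  TTTTTT
Step 3: 4 trees catch fire, 3 burn out
  T.....
  TTF...
  TTTF.F
  TTTTF.
  TTTTTT
  TTTTTT
Step 4: 4 trees catch fire, 4 burn out
  T.....
  TF....
  TTF...
  TTTF..
  TTTTFT
  TTTTTT
Step 5: 6 trees catch fire, 4 burn out
  T.....
  F.....
  TF....
  TTF...
  TTTF.F
  TTTTFT
Step 6: 6 trees catch fire, 6 burn out
  F.....
  ......
  F.....
  TF....
  TTF...
  TTTF.F

F.....
......
F.....
TF....
TTF...
TTTF.F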